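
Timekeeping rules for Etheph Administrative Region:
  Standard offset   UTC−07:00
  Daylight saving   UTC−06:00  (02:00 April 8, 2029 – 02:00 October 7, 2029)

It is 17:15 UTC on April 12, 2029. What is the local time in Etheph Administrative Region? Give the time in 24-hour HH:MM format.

11:15

At the standard offset (UTC−07:00), 17:15 UTC − 7h = 10:15 Etheph Administrative Region standard time.
The standard-time date in Etheph Administrative Region, April 12, 2029, lies within the daylight-saving period (8 April – 7 October), so Etheph Administrative Region is on daylight time, UTC−06:00.
17:15 UTC − 6h = 11:15 local.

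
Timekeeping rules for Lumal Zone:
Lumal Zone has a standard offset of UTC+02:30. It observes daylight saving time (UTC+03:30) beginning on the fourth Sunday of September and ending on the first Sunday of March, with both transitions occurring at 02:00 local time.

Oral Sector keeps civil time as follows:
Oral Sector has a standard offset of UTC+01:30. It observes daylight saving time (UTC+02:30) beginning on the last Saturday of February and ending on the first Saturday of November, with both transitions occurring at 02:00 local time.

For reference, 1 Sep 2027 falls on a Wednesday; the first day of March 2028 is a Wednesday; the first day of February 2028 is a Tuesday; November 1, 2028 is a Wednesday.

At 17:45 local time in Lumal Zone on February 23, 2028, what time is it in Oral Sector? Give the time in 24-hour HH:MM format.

15:45

1 September 2027 is a Wednesday, so the first Sunday is September 5 and the fourth is September 26.
1 March 2028 is a Wednesday, so the first Sunday is March 5.
February 23, 2028 falls between 26 September 2027 and 5 March 2028, so daylight saving is in effect and Lumal Zone is at UTC+03:30.
17:45 Lumal Zone − 3h30m = 14:15 UTC.
1 February 2028 is a Tuesday, so Saturdays fall on 5, 12, 19, 26; the last is February 26.
1 November 2028 is a Wednesday, so the first Saturday is November 4.
At the standard offset (UTC+01:30), 14:15 UTC + 1h30m = 15:45 Oral Sector standard time.
The standard-time date in Oral Sector, February 23, 2028, does not fall between 26 February and 4 November, so daylight saving is not in effect and Oral Sector is at UTC+01:30.
14:15 UTC + 1h30m = 15:45 Oral Sector.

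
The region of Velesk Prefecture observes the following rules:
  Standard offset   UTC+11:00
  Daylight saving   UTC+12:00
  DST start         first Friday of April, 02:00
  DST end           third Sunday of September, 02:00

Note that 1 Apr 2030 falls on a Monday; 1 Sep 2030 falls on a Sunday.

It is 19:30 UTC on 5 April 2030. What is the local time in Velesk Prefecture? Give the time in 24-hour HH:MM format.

1 April 2030 is a Monday, so the first Friday is April 5.
1 September 2030 is a Sunday, so the first Sunday is September 1 and the third is September 15.
At the standard offset (UTC+11:00), 19:30 UTC + 11h = 06:30 Velesk Prefecture standard time (rolling into the next day, 6 April 2030).
Daylight saving runs 5 April – 15 September; the standard-time date in Velesk Prefecture, 6 April 2030, is inside that window, so Velesk Prefecture is at UTC+12:00.
19:30 UTC + 12h = 07:30 local (rolling into the next day, 6 April 2030).

07:30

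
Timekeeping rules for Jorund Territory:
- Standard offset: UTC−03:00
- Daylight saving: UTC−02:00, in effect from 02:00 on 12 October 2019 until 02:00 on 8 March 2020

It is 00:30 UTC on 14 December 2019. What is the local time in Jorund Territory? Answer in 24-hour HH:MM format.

At the standard offset (UTC−03:00), 00:30 UTC − 3h = 21:30 Jorund Territory standard time (rolling into the previous day, 13 December 2019).
The standard-time date in Jorund Territory, 13 December 2019, lies within the daylight-saving period (12 October 2019 – 8 March 2020), so Jorund Territory is on daylight time, UTC−02:00.
00:30 UTC − 2h = 22:30 local (rolling into the previous day, 13 December 2019).

22:30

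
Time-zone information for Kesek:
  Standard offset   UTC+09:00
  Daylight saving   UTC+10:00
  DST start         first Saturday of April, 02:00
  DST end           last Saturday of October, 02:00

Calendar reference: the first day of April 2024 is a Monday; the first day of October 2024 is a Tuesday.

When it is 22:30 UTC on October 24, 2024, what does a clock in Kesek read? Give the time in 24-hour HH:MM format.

08:30

1 April 2024 is a Monday, so the first Saturday is April 6.
1 October 2024 is a Tuesday, so Saturdays fall on 5, 12, 19, 26; the last is October 26.
At the standard offset (UTC+09:00), 22:30 UTC + 9h = 07:30 Kesek standard time (rolling into the next day, 25 October 2024).
Daylight saving runs 6 April – 26 October; the standard-time date in Kesek, October 25, 2024, is inside that window, so Kesek is at UTC+10:00.
22:30 UTC + 10h = 08:30 local (rolling into the next day, 25 October 2024).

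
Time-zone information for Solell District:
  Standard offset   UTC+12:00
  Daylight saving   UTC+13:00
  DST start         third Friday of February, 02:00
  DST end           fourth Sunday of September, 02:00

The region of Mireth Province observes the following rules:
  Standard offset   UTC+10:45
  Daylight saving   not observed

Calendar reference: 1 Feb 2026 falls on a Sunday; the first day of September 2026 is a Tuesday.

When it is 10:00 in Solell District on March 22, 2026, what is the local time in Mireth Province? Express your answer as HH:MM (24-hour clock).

07:45

1 February 2026 is a Sunday, so the first Friday is February 6 and the third is February 20.
1 September 2026 is a Tuesday, so the first Sunday is September 6 and the fourth is September 27.
Daylight saving runs 20 February – 27 September; March 22, 2026 is inside that window, so Solell District is at UTC+13:00.
10:00 Solell District − 13h = 21:00 UTC (rolling into the previous day, 21 March 2026).
Mireth Province stays on UTC+10:45 all year.
21:00 UTC + 10h45m = 07:45 Mireth Province (rolling into the next day, 22 March 2026).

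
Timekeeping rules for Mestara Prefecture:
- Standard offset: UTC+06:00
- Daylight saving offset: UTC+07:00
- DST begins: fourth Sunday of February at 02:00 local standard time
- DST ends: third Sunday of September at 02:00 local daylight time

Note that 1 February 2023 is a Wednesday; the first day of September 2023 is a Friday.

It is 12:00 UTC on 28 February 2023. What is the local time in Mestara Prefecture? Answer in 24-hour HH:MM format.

19:00

1 February 2023 is a Wednesday, so the first Sunday is February 5 and the fourth is February 26.
1 September 2023 is a Friday, so the first Sunday is September 3 and the third is September 17.
At the standard offset (UTC+06:00), 12:00 UTC + 6h = 18:00 Mestara Prefecture standard time.
Daylight saving runs 26 February – 17 September; the standard-time date in Mestara Prefecture, 28 February 2023, is inside that window, so Mestara Prefecture is at UTC+07:00.
12:00 UTC + 7h = 19:00 local.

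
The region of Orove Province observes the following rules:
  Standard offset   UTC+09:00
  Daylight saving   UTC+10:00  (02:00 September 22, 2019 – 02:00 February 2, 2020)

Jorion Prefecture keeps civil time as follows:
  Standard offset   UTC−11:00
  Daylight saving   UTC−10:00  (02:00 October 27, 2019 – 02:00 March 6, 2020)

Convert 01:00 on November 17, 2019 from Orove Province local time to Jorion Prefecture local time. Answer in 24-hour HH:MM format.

November 17, 2019 lies within the daylight-saving period (22 September 2019 – 2 February 2020), so Orove Province is on daylight time, UTC+10:00.
01:00 Orove Province − 10h = 15:00 UTC (rolling into the previous day, 16 November 2019).
At the standard offset (UTC−11:00), 15:00 UTC − 11h = 04:00 Jorion Prefecture standard time.
Daylight saving runs 27 October 2019 – 6 March 2020; the standard-time date in Jorion Prefecture, November 16, 2019, is inside that window, so Jorion Prefecture is at UTC−10:00.
15:00 UTC − 10h = 05:00 Jorion Prefecture.

05:00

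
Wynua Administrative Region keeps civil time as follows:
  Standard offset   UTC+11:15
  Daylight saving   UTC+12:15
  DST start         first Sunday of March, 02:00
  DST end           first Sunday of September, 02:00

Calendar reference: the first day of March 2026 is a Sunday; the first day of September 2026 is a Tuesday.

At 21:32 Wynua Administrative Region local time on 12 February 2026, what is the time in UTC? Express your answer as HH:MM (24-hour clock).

10:17

1 March 2026 is a Sunday, so the first Sunday is March 1.
1 September 2026 is a Tuesday, so the first Sunday is September 6.
12 February 2026 does not fall between 1 March and 6 September, so daylight saving is not in effect and Wynua Administrative Region is at UTC+11:15.
21:32 local − 11h15m = 10:17 UTC.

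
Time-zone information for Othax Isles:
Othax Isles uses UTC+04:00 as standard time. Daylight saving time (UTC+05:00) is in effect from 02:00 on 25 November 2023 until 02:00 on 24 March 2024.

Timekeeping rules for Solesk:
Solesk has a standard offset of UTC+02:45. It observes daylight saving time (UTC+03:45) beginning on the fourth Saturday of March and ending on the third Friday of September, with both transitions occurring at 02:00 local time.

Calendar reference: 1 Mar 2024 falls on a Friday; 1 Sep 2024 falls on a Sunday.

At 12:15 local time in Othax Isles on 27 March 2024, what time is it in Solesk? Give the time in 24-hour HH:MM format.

12:00

27 March 2024 does not fall between 25 November 2023 and 24 March 2024, so daylight saving is not in effect and Othax Isles is at UTC+04:00.
12:15 Othax Isles − 4h = 08:15 UTC.
1 March 2024 is a Friday, so the first Saturday is March 2 and the fourth is March 23.
1 September 2024 is a Sunday, so the first Friday is September 6 and the third is September 20.
At the standard offset (UTC+02:45), 08:15 UTC + 2h45m = 11:00 Solesk standard time.
The standard-time date in Solesk, 27 March 2024, falls between 23 March and 20 September, so daylight saving is in effect and Solesk is at UTC+03:45.
08:15 UTC + 3h45m = 12:00 Solesk.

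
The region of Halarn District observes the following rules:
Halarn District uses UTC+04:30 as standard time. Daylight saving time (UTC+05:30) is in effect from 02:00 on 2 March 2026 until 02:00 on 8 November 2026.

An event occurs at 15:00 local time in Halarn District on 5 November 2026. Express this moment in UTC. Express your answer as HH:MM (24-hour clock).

09:30

Daylight saving runs 2 March – 8 November; 5 November 2026 is inside that window, so Halarn District is at UTC+05:30.
15:00 local − 5h30m = 09:30 UTC.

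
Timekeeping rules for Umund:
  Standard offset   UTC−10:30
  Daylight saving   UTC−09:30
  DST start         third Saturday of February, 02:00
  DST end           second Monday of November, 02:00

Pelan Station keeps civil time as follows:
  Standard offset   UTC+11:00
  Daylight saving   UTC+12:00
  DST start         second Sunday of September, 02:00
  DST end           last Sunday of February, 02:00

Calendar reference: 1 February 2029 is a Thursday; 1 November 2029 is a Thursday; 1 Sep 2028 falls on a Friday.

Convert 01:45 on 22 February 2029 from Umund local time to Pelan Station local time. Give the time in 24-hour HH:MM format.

23:15

1 February 2029 is a Thursday, so the first Saturday is February 3 and the third is February 17.
1 November 2029 is a Thursday, so the first Monday is November 5 and the second is November 12.
22 February 2029 lies within the daylight-saving period (17 February – 12 November), so Umund is on daylight time, UTC−09:30.
01:45 Umund + 9h30m = 11:15 UTC.
1 September 2028 is a Friday, so the first Sunday is September 3 and the second is September 10.
1 February 2029 is a Thursday, so Sundays fall on 4, 11, 18, 25; the last is February 25.
At the standard offset (UTC+11:00), 11:15 UTC + 11h = 22:15 Pelan Station standard time.
Daylight saving runs 10 September 2028 – 25 February 2029; the standard-time date in Pelan Station, 22 February 2029, is inside that window, so Pelan Station is at UTC+12:00.
11:15 UTC + 12h = 23:15 Pelan Station.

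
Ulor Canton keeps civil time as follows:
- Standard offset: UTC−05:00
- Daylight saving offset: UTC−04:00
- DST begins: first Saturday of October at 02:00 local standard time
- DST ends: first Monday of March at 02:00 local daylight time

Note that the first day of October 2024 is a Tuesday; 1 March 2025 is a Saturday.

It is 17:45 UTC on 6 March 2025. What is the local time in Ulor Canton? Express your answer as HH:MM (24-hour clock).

1 October 2024 is a Tuesday, so the first Saturday is October 5.
1 March 2025 is a Saturday, so the first Monday is March 3.
At the standard offset (UTC−05:00), 17:45 UTC − 5h = 12:45 Ulor Canton standard time.
The standard-time date in Ulor Canton, 6 March 2025, is outside the daylight-saving period (5 October 2024 – 3 March 2025), so Ulor Canton is on standard time, UTC−05:00.
17:45 UTC − 5h = 12:45 local.

12:45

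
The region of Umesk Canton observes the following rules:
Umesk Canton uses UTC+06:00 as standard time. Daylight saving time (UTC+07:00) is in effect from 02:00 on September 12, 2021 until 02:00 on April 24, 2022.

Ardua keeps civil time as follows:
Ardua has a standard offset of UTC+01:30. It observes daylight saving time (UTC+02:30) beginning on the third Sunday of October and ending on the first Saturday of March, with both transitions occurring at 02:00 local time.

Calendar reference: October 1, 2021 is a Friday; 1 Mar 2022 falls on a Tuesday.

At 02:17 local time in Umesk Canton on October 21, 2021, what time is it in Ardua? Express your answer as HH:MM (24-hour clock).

21:47

October 21, 2021 falls between 12 September 2021 and 24 April 2022, so daylight saving is in effect and Umesk Canton is at UTC+07:00.
02:17 Umesk Canton − 7h = 19:17 UTC (rolling into the previous day, 20 October 2021).
1 October 2021 is a Friday, so the first Sunday is October 3 and the third is October 17.
1 March 2022 is a Tuesday, so the first Saturday is March 5.
At the standard offset (UTC+01:30), 19:17 UTC + 1h30m = 20:47 Ardua standard time.
Daylight saving runs 17 October 2021 – 5 March 2022; the standard-time date in Ardua, October 20, 2021, is inside that window, so Ardua is at UTC+02:30.
19:17 UTC + 2h30m = 21:47 Ardua.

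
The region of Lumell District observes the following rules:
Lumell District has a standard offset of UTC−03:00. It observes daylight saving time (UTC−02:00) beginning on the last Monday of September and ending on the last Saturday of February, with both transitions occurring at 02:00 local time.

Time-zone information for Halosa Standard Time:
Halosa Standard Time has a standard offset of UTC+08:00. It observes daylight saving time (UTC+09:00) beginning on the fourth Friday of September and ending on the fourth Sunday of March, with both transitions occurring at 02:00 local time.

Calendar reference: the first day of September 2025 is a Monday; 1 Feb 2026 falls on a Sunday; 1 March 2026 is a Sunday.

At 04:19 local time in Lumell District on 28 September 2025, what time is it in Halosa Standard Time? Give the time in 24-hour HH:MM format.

1 September 2025 is a Monday, so Mondays fall on 1, 8, 15, 22, 29; the last is September 29.
1 February 2026 is a Sunday, so Saturdays fall on 7, 14, 21, 28; the last is February 28.
28 September 2025 is outside the daylight-saving period (29 September 2025 – 28 February 2026), so Lumell District is on standard time, UTC−03:00.
04:19 Lumell District + 3h = 07:19 UTC.
1 September 2025 is a Monday, so the first Friday is September 5 and the fourth is September 26.
1 March 2026 is a Sunday, so the first Sunday is March 1 and the fourth is March 22.
At the standard offset (UTC+08:00), 07:19 UTC + 8h = 15:19 Halosa Standard Time standard time.
The standard-time date in Halosa Standard Time, 28 September 2025, falls between 26 September 2025 and 22 March 2026, so daylight saving is in effect and Halosa Standard Time is at UTC+09:00.
07:19 UTC + 9h = 16:19 Halosa Standard Time.

16:19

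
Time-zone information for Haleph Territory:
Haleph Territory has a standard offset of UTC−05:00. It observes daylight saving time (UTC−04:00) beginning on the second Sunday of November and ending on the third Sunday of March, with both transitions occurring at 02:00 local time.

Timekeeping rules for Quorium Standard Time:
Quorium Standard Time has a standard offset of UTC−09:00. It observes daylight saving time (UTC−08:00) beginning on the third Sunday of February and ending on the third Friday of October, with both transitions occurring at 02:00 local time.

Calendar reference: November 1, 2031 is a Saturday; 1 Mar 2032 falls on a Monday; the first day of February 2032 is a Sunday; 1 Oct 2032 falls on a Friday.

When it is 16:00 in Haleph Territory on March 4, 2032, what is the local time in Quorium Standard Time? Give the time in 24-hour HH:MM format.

12:00

1 November 2031 is a Saturday, so the first Sunday is November 2 and the second is November 9.
1 March 2032 is a Monday, so the first Sunday is March 7 and the third is March 21.
March 4, 2032 lies within the daylight-saving period (9 November 2031 – 21 March 2032), so Haleph Territory is on daylight time, UTC−04:00.
16:00 Haleph Territory + 4h = 20:00 UTC.
1 February 2032 is a Sunday, so the first Sunday is February 1 and the third is February 15.
1 October 2032 is a Friday, so the first Friday is October 1 and the third is October 15.
At the standard offset (UTC−09:00), 20:00 UTC − 9h = 11:00 Quorium Standard Time standard time.
The standard-time date in Quorium Standard Time, March 4, 2032, falls between 15 February and 15 October, so daylight saving is in effect and Quorium Standard Time is at UTC−08:00.
20:00 UTC − 8h = 12:00 Quorium Standard Time.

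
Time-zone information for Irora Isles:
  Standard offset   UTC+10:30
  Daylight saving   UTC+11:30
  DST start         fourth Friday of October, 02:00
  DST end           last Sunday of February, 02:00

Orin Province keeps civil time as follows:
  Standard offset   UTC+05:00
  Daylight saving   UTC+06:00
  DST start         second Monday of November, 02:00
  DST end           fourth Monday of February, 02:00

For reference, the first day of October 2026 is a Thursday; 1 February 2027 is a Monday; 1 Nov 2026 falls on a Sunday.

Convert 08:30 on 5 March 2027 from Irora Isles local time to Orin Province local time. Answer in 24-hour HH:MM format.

1 October 2026 is a Thursday, so the first Friday is October 2 and the fourth is October 23.
1 February 2027 is a Monday, so Sundays fall on 7, 14, 21, 28; the last is February 28.
5 March 2027 is outside the daylight-saving period (23 October 2026 – 28 February 2027), so Irora Isles is on standard time, UTC+10:30.
08:30 Irora Isles − 10h30m = 22:00 UTC (rolling into the previous day, 4 March 2027).
1 November 2026 is a Sunday, so the first Monday is November 2 and the second is November 9.
1 February 2027 is a Monday, so the first Monday is February 1 and the fourth is February 22.
At the standard offset (UTC+05:00), 22:00 UTC + 5h = 03:00 Orin Province standard time (rolling into the next day, 5 March 2027).
The standard-time date in Orin Province, 5 March 2027, does not fall between 9 November 2026 and 22 February 2027, so daylight saving is not in effect and Orin Province is at UTC+05:00.
22:00 UTC + 5h = 03:00 Orin Province (rolling into the next day, 5 March 2027).

03:00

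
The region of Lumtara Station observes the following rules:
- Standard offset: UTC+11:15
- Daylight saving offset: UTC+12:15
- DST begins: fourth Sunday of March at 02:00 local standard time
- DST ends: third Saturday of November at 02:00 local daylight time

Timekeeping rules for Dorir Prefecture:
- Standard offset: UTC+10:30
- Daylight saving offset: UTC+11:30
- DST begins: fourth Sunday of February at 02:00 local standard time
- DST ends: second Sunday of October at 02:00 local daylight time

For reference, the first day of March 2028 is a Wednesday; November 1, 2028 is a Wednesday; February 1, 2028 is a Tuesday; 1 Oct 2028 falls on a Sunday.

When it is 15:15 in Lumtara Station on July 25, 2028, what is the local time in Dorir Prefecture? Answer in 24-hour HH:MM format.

14:30

1 March 2028 is a Wednesday, so the first Sunday is March 5 and the fourth is March 26.
1 November 2028 is a Wednesday, so the first Saturday is November 4 and the third is November 18.
July 25, 2028 lies within the daylight-saving period (26 March – 18 November), so Lumtara Station is on daylight time, UTC+12:15.
15:15 Lumtara Station − 12h15m = 03:00 UTC.
1 February 2028 is a Tuesday, so the first Sunday is February 6 and the fourth is February 27.
1 October 2028 is a Sunday, so the first Sunday is October 1 and the second is October 8.
At the standard offset (UTC+10:30), 03:00 UTC + 10h30m = 13:30 Dorir Prefecture standard time.
Daylight saving runs 27 February – 8 October; the standard-time date in Dorir Prefecture, July 25, 2028, is inside that window, so Dorir Prefecture is at UTC+11:30.
03:00 UTC + 11h30m = 14:30 Dorir Prefecture.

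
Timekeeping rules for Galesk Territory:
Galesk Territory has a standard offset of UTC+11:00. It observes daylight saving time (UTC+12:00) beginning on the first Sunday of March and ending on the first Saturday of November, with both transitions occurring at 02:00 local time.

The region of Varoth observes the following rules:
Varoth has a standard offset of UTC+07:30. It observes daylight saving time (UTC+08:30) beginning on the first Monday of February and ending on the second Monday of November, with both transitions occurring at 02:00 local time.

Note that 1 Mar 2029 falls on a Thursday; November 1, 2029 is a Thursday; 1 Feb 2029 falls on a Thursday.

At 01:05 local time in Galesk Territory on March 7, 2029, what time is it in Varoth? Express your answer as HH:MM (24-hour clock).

1 March 2029 is a Thursday, so the first Sunday is March 4.
1 November 2029 is a Thursday, so the first Saturday is November 3.
Daylight saving runs 4 March – 3 November; March 7, 2029 is inside that window, so Galesk Territory is at UTC+12:00.
01:05 Galesk Territory − 12h = 13:05 UTC (rolling into the previous day, 6 March 2029).
1 February 2029 is a Thursday, so the first Monday is February 5.
1 November 2029 is a Thursday, so the first Monday is November 5 and the second is November 12.
At the standard offset (UTC+07:30), 13:05 UTC + 7h30m = 20:35 Varoth standard time.
The standard-time date in Varoth, March 6, 2029, falls between 5 February and 12 November, so daylight saving is in effect and Varoth is at UTC+08:30.
13:05 UTC + 8h30m = 21:35 Varoth.

21:35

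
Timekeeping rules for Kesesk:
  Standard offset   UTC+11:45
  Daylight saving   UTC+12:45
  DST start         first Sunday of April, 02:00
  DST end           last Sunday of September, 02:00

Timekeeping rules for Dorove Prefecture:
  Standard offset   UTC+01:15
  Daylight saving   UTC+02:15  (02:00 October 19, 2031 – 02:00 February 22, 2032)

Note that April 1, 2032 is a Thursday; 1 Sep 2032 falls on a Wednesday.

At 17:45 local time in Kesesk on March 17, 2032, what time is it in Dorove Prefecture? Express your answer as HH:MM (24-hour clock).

1 April 2032 is a Thursday, so the first Sunday is April 4.
1 September 2032 is a Wednesday, so Sundays fall on 5, 12, 19, 26; the last is September 26.
Daylight saving runs 4 April – 26 September; March 17, 2032 is outside that window, so Kesesk is on standard time at UTC+11:45.
17:45 Kesesk − 11h45m = 06:00 UTC.
At the standard offset (UTC+01:15), 06:00 UTC + 1h15m = 07:15 Dorove Prefecture standard time.
The standard-time date in Dorove Prefecture, March 17, 2032, is outside the daylight-saving period (19 October 2031 – 22 February 2032), so Dorove Prefecture is on standard time, UTC+01:15.
06:00 UTC + 1h15m = 07:15 Dorove Prefecture.

07:15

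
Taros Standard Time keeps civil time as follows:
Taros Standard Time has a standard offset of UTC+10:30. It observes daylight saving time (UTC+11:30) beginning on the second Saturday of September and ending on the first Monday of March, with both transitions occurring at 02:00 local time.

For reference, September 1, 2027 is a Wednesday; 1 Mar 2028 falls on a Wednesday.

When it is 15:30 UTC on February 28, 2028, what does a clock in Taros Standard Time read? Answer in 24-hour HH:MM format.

03:00

1 September 2027 is a Wednesday, so the first Saturday is September 4 and the second is September 11.
1 March 2028 is a Wednesday, so the first Monday is March 6.
At the standard offset (UTC+10:30), 15:30 UTC + 10h30m = 02:00 Taros Standard Time standard time (rolling into the next day, 29 February 2028).
The standard-time date in Taros Standard Time, February 29, 2028, falls between 11 September 2027 and 6 March 2028, so daylight saving is in effect and Taros Standard Time is at UTC+11:30.
15:30 UTC + 11h30m = 03:00 local (rolling into the next day, 29 February 2028).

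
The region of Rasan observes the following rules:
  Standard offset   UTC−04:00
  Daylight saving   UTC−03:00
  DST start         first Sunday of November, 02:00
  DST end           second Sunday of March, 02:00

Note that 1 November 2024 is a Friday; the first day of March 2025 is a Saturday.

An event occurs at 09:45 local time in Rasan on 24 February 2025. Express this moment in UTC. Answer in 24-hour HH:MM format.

1 November 2024 is a Friday, so the first Sunday is November 3.
1 March 2025 is a Saturday, so the first Sunday is March 2 and the second is March 9.
24 February 2025 lies within the daylight-saving period (3 November 2024 – 9 March 2025), so Rasan is on daylight time, UTC−03:00.
09:45 local + 3h = 12:45 UTC.

12:45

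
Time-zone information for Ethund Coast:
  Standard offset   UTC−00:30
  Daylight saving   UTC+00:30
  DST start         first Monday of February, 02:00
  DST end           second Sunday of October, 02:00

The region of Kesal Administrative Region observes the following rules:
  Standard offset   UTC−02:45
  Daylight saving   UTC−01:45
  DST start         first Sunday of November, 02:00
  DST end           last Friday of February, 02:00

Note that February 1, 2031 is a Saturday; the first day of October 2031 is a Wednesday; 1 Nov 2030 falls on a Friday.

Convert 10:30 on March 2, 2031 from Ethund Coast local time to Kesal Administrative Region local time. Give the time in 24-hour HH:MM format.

1 February 2031 is a Saturday, so the first Monday is February 3.
1 October 2031 is a Wednesday, so the first Sunday is October 5 and the second is October 12.
March 2, 2031 falls between 3 February and 12 October, so daylight saving is in effect and Ethund Coast is at UTC+00:30.
10:30 Ethund Coast − 0h30m = 10:00 UTC.
1 November 2030 is a Friday, so the first Sunday is November 3.
1 February 2031 is a Saturday, so Fridays fall on 7, 14, 21, 28; the last is February 28.
At the standard offset (UTC−02:45), 10:00 UTC − 2h45m = 07:15 Kesal Administrative Region standard time.
Daylight saving runs 3 November 2030 – 28 February 2031; the standard-time date in Kesal Administrative Region, March 2, 2031, is outside that window, so Kesal Administrative Region is on standard time at UTC−02:45.
10:00 UTC − 2h45m = 07:15 Kesal Administrative Region.

07:15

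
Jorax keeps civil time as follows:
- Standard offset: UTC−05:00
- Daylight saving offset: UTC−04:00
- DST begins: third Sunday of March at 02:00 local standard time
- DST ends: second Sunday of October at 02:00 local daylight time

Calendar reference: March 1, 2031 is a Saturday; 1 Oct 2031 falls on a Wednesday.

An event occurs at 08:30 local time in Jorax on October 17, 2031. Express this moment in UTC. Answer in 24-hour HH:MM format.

13:30

1 March 2031 is a Saturday, so the first Sunday is March 2 and the third is March 16.
1 October 2031 is a Wednesday, so the first Sunday is October 5 and the second is October 12.
October 17, 2031 is outside the daylight-saving period (16 March – 12 October), so Jorax is on standard time, UTC−05:00.
08:30 local + 5h = 13:30 UTC.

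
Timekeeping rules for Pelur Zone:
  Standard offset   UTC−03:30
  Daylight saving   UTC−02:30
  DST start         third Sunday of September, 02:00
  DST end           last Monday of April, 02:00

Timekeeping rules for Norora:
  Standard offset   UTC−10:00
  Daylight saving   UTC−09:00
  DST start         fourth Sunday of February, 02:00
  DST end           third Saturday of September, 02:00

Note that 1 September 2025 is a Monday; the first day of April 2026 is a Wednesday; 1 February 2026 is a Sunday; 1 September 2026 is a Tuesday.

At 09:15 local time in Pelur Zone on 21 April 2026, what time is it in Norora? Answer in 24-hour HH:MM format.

1 September 2025 is a Monday, so the first Sunday is September 7 and the third is September 21.
1 April 2026 is a Wednesday, so Mondays fall on 6, 13, 20, 27; the last is April 27.
21 April 2026 falls between 21 September 2025 and 27 April 2026, so daylight saving is in effect and Pelur Zone is at UTC−02:30.
09:15 Pelur Zone + 2h30m = 11:45 UTC.
1 February 2026 is a Sunday, so the first Sunday is February 1 and the fourth is February 22.
1 September 2026 is a Tuesday, so the first Saturday is September 5 and the third is September 19.
At the standard offset (UTC−10:00), 11:45 UTC − 10h = 01:45 Norora standard time.
Daylight saving runs 22 February – 19 September; the standard-time date in Norora, 21 April 2026, is inside that window, so Norora is at UTC−09:00.
11:45 UTC − 9h = 02:45 Norora.

02:45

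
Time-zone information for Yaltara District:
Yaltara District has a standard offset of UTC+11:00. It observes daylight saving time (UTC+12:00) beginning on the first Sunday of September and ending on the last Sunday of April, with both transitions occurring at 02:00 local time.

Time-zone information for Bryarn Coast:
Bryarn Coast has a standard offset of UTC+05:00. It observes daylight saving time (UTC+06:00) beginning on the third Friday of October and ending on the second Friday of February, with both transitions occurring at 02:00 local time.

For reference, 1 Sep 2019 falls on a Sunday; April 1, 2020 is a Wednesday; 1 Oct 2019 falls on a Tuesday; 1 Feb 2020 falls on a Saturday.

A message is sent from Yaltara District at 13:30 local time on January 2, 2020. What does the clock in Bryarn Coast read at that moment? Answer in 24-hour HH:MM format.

07:30

1 September 2019 is a Sunday, so the first Sunday is September 1.
1 April 2020 is a Wednesday, so Sundays fall on 5, 12, 19, 26; the last is April 26.
January 2, 2020 lies within the daylight-saving period (1 September 2019 – 26 April 2020), so Yaltara District is on daylight time, UTC+12:00.
13:30 Yaltara District − 12h = 01:30 UTC.
1 October 2019 is a Tuesday, so the first Friday is October 4 and the third is October 18.
1 February 2020 is a Saturday, so the first Friday is February 7 and the second is February 14.
At the standard offset (UTC+05:00), 01:30 UTC + 5h = 06:30 Bryarn Coast standard time.
The standard-time date in Bryarn Coast, January 2, 2020, lies within the daylight-saving period (18 October 2019 – 14 February 2020), so Bryarn Coast is on daylight time, UTC+06:00.
01:30 UTC + 6h = 07:30 Bryarn Coast.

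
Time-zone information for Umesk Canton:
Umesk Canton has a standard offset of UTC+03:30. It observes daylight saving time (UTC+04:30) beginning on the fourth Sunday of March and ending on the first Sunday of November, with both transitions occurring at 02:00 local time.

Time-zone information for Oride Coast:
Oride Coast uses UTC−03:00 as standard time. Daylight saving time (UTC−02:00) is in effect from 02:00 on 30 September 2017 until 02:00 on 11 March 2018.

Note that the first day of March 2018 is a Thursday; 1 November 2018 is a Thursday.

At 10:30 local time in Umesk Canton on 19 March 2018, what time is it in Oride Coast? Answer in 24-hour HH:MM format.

1 March 2018 is a Thursday, so the first Sunday is March 4 and the fourth is March 25.
1 November 2018 is a Thursday, so the first Sunday is November 4.
19 March 2018 does not fall between 25 March and 4 November, so daylight saving is not in effect and Umesk Canton is at UTC+03:30.
10:30 Umesk Canton − 3h30m = 07:00 UTC.
At the standard offset (UTC−03:00), 07:00 UTC − 3h = 04:00 Oride Coast standard time.
The standard-time date in Oride Coast, 19 March 2018, does not fall between 30 September 2017 and 11 March 2018, so daylight saving is not in effect and Oride Coast is at UTC−03:00.
07:00 UTC − 3h = 04:00 Oride Coast.

04:00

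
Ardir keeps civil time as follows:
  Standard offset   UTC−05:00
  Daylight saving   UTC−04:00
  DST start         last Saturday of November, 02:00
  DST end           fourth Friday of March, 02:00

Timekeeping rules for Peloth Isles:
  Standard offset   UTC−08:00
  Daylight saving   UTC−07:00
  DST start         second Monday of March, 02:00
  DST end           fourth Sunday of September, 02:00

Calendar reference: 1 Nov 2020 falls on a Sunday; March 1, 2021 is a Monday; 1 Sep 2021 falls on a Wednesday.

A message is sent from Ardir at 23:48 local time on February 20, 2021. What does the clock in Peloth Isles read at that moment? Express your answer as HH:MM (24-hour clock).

1 November 2020 is a Sunday, so Saturdays fall on 7, 14, 21, 28; the last is November 28.
1 March 2021 is a Monday, so the first Friday is March 5 and the fourth is March 26.
February 20, 2021 falls between 28 November 2020 and 26 March 2021, so daylight saving is in effect and Ardir is at UTC−04:00.
23:48 Ardir + 4h = 03:48 UTC (rolling into the next day, 21 February 2021).
1 March 2021 is a Monday, so the first Monday is March 1 and the second is March 8.
1 September 2021 is a Wednesday, so the first Sunday is September 5 and the fourth is September 26.
At the standard offset (UTC−08:00), 03:48 UTC − 8h = 19:48 Peloth Isles standard time (rolling into the previous day, 20 February 2021).
Daylight saving runs 8 March – 26 September; the standard-time date in Peloth Isles, February 20, 2021, is outside that window, so Peloth Isles is on standard time at UTC−08:00.
03:48 UTC − 8h = 19:48 Peloth Isles (rolling into the previous day, 20 February 2021).

19:48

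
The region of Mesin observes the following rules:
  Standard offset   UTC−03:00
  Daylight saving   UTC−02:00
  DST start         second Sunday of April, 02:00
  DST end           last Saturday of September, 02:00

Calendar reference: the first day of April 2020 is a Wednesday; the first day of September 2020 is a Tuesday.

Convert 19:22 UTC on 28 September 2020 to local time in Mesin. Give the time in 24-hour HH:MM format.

1 April 2020 is a Wednesday, so the first Sunday is April 5 and the second is April 12.
1 September 2020 is a Tuesday, so Saturdays fall on 5, 12, 19, 26; the last is September 26.
At the standard offset (UTC−03:00), 19:22 UTC − 3h = 16:22 Mesin standard time.
Daylight saving runs 12 April – 26 September; the standard-time date in Mesin, 28 September 2020, is outside that window, so Mesin is on standard time at UTC−03:00.
19:22 UTC − 3h = 16:22 local.

16:22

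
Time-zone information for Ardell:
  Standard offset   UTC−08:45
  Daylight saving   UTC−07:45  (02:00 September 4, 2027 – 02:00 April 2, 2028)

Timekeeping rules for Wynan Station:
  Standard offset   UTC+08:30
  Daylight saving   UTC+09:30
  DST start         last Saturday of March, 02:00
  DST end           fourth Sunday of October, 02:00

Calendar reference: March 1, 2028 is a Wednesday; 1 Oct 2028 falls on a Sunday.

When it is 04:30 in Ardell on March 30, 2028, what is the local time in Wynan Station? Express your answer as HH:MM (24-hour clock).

21:45

March 30, 2028 lies within the daylight-saving period (4 September 2027 – 2 April 2028), so Ardell is on daylight time, UTC−07:45.
04:30 Ardell + 7h45m = 12:15 UTC.
1 March 2028 is a Wednesday, so Saturdays fall on 4, 11, 18, 25; the last is March 25.
1 October 2028 is a Sunday, so the first Sunday is October 1 and the fourth is October 22.
At the standard offset (UTC+08:30), 12:15 UTC + 8h30m = 20:45 Wynan Station standard time.
The standard-time date in Wynan Station, March 30, 2028, falls between 25 March and 22 October, so daylight saving is in effect and Wynan Station is at UTC+09:30.
12:15 UTC + 9h30m = 21:45 Wynan Station.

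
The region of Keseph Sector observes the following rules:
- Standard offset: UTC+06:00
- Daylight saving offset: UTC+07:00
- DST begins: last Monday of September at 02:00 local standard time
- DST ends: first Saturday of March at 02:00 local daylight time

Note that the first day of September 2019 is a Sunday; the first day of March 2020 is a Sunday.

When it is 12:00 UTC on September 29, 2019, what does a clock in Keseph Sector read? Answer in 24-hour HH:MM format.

1 September 2019 is a Sunday, so Mondays fall on 2, 9, 16, 23, 30; the last is September 30.
1 March 2020 is a Sunday, so the first Saturday is March 7.
At the standard offset (UTC+06:00), 12:00 UTC + 6h = 18:00 Keseph Sector standard time.
The standard-time date in Keseph Sector, September 29, 2019, does not fall between 30 September 2019 and 7 March 2020, so daylight saving is not in effect and Keseph Sector is at UTC+06:00.
12:00 UTC + 6h = 18:00 local.

18:00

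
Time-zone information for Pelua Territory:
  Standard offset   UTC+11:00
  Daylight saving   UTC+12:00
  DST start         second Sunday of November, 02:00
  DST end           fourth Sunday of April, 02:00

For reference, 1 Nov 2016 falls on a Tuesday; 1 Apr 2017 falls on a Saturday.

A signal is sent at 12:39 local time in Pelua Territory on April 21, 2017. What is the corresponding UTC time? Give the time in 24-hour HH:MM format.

00:39

1 November 2016 is a Tuesday, so the first Sunday is November 6 and the second is November 13.
1 April 2017 is a Saturday, so the first Sunday is April 2 and the fourth is April 23.
April 21, 2017 falls between 13 November 2016 and 23 April 2017, so daylight saving is in effect and Pelua Territory is at UTC+12:00.
12:39 local − 12h = 00:39 UTC.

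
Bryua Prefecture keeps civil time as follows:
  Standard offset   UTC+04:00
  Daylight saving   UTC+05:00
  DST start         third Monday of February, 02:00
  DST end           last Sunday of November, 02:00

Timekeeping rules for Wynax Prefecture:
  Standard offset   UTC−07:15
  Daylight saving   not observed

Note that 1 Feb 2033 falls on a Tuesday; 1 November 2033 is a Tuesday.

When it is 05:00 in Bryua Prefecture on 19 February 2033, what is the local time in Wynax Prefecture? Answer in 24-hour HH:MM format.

1 February 2033 is a Tuesday, so the first Monday is February 7 and the third is February 21.
1 November 2033 is a Tuesday, so Sundays fall on 6, 13, 20, 27; the last is November 27.
19 February 2033 is outside the daylight-saving period (21 February – 27 November), so Bryua Prefecture is on standard time, UTC+04:00.
05:00 Bryua Prefecture − 4h = 01:00 UTC.
Wynax Prefecture has no daylight saving, so its offset is UTC−07:15 year-round.
01:00 UTC − 7h15m = 17:45 Wynax Prefecture (rolling into the previous day, 18 February 2033).

17:45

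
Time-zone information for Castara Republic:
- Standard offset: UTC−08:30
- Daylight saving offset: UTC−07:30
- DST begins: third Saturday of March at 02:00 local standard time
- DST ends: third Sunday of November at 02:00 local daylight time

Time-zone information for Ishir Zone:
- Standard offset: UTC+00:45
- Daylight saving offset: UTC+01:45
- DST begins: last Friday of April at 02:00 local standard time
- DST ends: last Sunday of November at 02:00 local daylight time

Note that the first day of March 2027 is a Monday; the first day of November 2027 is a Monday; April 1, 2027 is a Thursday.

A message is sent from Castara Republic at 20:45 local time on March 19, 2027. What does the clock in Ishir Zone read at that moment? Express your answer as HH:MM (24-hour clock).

06:00

1 March 2027 is a Monday, so the first Saturday is March 6 and the third is March 20.
1 November 2027 is a Monday, so the first Sunday is November 7 and the third is November 21.
Daylight saving runs 20 March – 21 November; March 19, 2027 is outside that window, so Castara Republic is on standard time at UTC−08:30.
20:45 Castara Republic + 8h30m = 05:15 UTC (rolling into the next day, 20 March 2027).
1 April 2027 is a Thursday, so Fridays fall on 2, 9, 16, 23, 30; the last is April 30.
1 November 2027 is a Monday, so Sundays fall on 7, 14, 21, 28; the last is November 28.
At the standard offset (UTC+00:45), 05:15 UTC + 0h45m = 06:00 Ishir Zone standard time.
The standard-time date in Ishir Zone, March 20, 2027, is outside the daylight-saving period (30 April – 28 November), so Ishir Zone is on standard time, UTC+00:45.
05:15 UTC + 0h45m = 06:00 Ishir Zone.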